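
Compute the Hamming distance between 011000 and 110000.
XOR = 101000, count of 1s = 2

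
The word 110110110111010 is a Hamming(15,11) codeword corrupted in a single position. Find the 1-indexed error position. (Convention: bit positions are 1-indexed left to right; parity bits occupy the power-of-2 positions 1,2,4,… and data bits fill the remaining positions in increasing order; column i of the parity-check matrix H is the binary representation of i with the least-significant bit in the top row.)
Syndrome s = H · r^T (mod 2), r = 110110110111010:
  s[0] = (101010101010101)·(110110110111010) mod 2 = 1+0+0+0+1+0+1+0+0+0+1+0+0+0+0 mod 2 = 0
  s[1] = (011001100110011)·(110110110111010) mod 2 = 0+1+0+0+0+0+1+0+0+1+1+0+0+1+0 mod 2 = 1
  s[2] = (000111100001111)·(110110110111010) mod 2 = 0+0+0+1+1+0+1+0+0+0+0+1+0+1+0 mod 2 = 1
  s[3] = (000000011111111)·(110110110111010) mod 2 = 0+0+0+0+0+0+0+1+0+1+1+1+0+1+0 mod 2 = 1
Syndrome = 0111
Column i of H is the binary representation of i, so the syndrome is the binary index of the flipped bit.
Read s = 0111 with s[0] as LSB: 0·2^0 + 1·2^1 + 1·2^2 + 1·2^3 = 14.
Error is at bit position 14.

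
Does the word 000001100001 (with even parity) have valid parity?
Sum of all bits: 0+0+0+0+0+1+1+0+0+0+0+1 = 3; 3 mod 2 = 1. Result is 1 → parity error detected.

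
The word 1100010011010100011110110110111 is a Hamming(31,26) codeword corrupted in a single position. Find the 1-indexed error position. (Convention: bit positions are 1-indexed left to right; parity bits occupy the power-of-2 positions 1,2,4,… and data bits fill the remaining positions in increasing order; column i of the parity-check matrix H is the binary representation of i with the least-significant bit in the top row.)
Syndrome s = H · r^T (mod 2), r = 1100010011010100011110110110111:
  s[0] = (1010101010101010101010101010101)·(1100010011010100011110110110111) mod 2 = 1+0+0+0+0+0+0+0+1+0+0+0+0+0+0+0+0+0+1+0+1+0+1+0+0+0+1+0+1+0+1 mod 2 = 0
  s[1] = (0110011001100110011001100110011)·(1100010011010100011110110110111) mod 2 = 0+1+0+0+0+1+0+0+0+1+0+0+0+1+0+0+0+1+1+0+0+0+1+0+0+1+1+0+0+1+1 mod 2 = 1
  s[2] = (0001111000011110000111100001111)·(1100010011010100011110110110111) mod 2 = 0+0+0+0+0+1+0+0+0+0+0+1+0+1+0+0+0+0+0+1+1+0+1+0+0+0+0+0+1+1+1 mod 2 = 1
  s[3] = (0000000111111110000000011111111)·(1100010011010100011110110110111) mod 2 = 0+0+0+0+0+0+0+0+1+1+0+1+0+1+0+0+0+0+0+0+0+0+0+1+0+1+1+0+1+1+1 mod 2 = 0
  s[4] = (0000000000000001111111111111111)·(1100010011010100011110110110111) mod 2 = 0+0+0+0+0+0+0+0+0+0+0+0+0+0+0+0+0+1+1+1+1+0+1+1+0+1+1+0+1+1+1 mod 2 = 1
Syndrome = 01101
Column i of H is the binary representation of i, so the syndrome is the binary index of the flipped bit.
Read s = 01101 with s[0] as LSB: 0·2^0 + 1·2^1 + 1·2^2 + 0·2^3 + 1·2^4 = 22.
Error is at bit position 22.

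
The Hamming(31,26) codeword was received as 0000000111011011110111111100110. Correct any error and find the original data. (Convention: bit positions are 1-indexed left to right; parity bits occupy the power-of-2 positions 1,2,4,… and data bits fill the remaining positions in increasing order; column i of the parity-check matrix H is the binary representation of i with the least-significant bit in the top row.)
Syndrome s = H · r^T (mod 2), r = 0000000111011011110111111100110:
  s[0] = (1010101010101010101010101010101)·(0000000111011011110111111100110) mod 2 = 0+0+0+0+0+0+0+0+1+0+0+0+1+0+1+0+1+0+0+0+1+0+1+0+1+0+0+0+1+0+0 mod 2 = 0
  s[1] = (0110011001100110011001100110011)·(0000000111011011110111111100110) mod 2 = 0+0+0+0+0+0+0+0+0+1+0+0+0+0+1+0+0+1+0+0+0+1+1+0+0+1+0+0+0+1+0 mod 2 = 1
  s[2] = (0001111000011110000111100001111)·(0000000111011011110111111100110) mod 2 = 0+0+0+0+0+0+0+0+0+0+0+1+1+0+1+0+0+0+0+1+1+1+1+0+0+0+0+0+1+1+0 mod 2 = 1
  s[3] = (0000000111111110000000011111111)·(0000000111011011110111111100110) mod 2 = 0+0+0+0+0+0+0+1+1+1+0+1+1+0+1+0+0+0+0+0+0+0+0+1+1+1+0+0+1+1+0 mod 2 = 1
  s[4] = (0000000000000001111111111111111)·(0000000111011011110111111100110) mod 2 = 0+0+0+0+0+0+0+0+0+0+0+0+0+0+0+1+1+1+0+1+1+1+1+1+1+1+0+0+1+1+0 mod 2 = 0
Syndrome = 01110
Column 14 of H equals this syndrome → error at bit 14 (1-indexed).
Flip bit 14: 0000000111011011110111111100110 → 0000000111011111110111111100110
Extract data bits at positions {3,5,6,7,9,10,11,12,13,14,15,17,18,19,20,21,22,23,24,25,26,27,28,29,30,31}: 00001101111110111111100110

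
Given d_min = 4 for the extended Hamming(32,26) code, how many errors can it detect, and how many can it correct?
Detection only: up to d_min − 1 = 3 errors.
Correction: up to ⌊(d_min − 1)/2⌋ = ⌊3/2⌋ = 1 errors.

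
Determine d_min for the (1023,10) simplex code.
d_min = 512 (every nonzero codeword of the simplex code S_10 has weight 2^(r−1) = 512).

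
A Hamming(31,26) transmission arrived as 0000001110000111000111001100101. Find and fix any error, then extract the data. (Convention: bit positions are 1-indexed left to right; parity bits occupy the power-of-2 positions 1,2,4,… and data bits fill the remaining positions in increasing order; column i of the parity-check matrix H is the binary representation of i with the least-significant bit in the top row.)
Syndrome s = H · r^T (mod 2), r = 0000001110000111000111001100101:
  s[0] = (1010101010101010101010101010101)·(0000001110000111000111001100101) mod 2 = 0+0+0+0+0+0+1+0+1+0+0+0+0+0+1+0+0+0+0+0+1+0+0+0+1+0+0+0+1+0+1 mod 2 = 1
  s[1] = (0110011001100110011001100110011)·(0000001110000111000111001100101) mod 2 = 0+0+0+0+0+0+1+0+0+0+0+0+0+1+1+0+0+0+0+0+0+1+0+0+0+1+0+0+0+0+1 mod 2 = 0
  s[2] = (0001111000011110000111100001111)·(0000001110000111000111001100101) mod 2 = 0+0+0+0+0+0+1+0+0+0+0+0+0+1+1+0+0+0+0+1+1+1+0+0+0+0+0+0+1+0+1 mod 2 = 0
  s[3] = (0000000111111110000000011111111)·(0000001110000111000111001100101) mod 2 = 0+0+0+0+0+0+0+1+1+0+0+0+0+1+1+0+0+0+0+0+0+0+0+0+1+1+0+0+1+0+1 mod 2 = 0
  s[4] = (0000000000000001111111111111111)·(0000001110000111000111001100101) mod 2 = 0+0+0+0+0+0+0+0+0+0+0+0+0+0+0+1+0+0+0+1+1+1+0+0+1+1+0+0+1+0+1 mod 2 = 0
Syndrome = 10000
Column 1 of H equals this syndrome → error at bit 1 (1-indexed).
Flip bit 1: 0000001110000111000111001100101 → 1000001110000111000111001100101
Extract data bits at positions {3,5,6,7,9,10,11,12,13,14,15,17,18,19,20,21,22,23,24,25,26,27,28,29,30,31}: 00011000011000111001100101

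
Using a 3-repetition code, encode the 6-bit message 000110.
Repeat each bit 3× and concatenate:
0→000  0→000  0→000  1→111  1→111  0→000
Codeword = 000000000111111000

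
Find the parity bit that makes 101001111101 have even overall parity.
Sum of data bits: 1+0+1+0+0+1+1+1+1+1+0+1 = 8.
8 mod 2 = 0, so parity bit = 0.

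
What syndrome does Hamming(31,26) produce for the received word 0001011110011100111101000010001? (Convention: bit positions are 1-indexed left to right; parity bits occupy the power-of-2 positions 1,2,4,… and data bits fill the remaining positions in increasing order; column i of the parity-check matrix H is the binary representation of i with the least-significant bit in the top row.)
Syndrome s = H · r^T (mod 2), r = 0001011110011100111101000010001:
  s[0] = (1010101010101010101010101010101)·(0001011110011100111101000010001) mod 2 = 0+0+0+0+0+0+1+0+1+0+0+0+1+0+0+0+1+0+1+0+0+0+0+0+0+0+1+0+0+0+1 mod 2 = 1
  s[1] = (0110011001100110011001100110011)·(0001011110011100111101000010001) mod 2 = 0+0+0+0+0+1+1+0+0+0+0+0+0+1+0+0+0+1+1+0+0+1+0+0+0+0+1+0+0+0+1 mod 2 = 0
  s[2] = (0001111000011110000111100001111)·(0001011110011100111101000010001) mod 2 = 0+0+0+1+0+1+1+0+0+0+0+1+1+1+0+0+0+0+0+1+0+1+0+0+0+0+0+0+0+0+1 mod 2 = 1
  s[3] = (0000000111111110000000011111111)·(0001011110011100111101000010001) mod 2 = 0+0+0+0+0+0+0+1+1+0+0+1+1+1+0+0+0+0+0+0+0+0+0+0+0+0+1+0+0+0+1 mod 2 = 1
  s[4] = (0000000000000001111111111111111)·(0001011110011100111101000010001) mod 2 = 0+0+0+0+0+0+0+0+0+0+0+0+0+0+0+0+1+1+1+1+0+1+0+0+0+0+1+0+0+0+1 mod 2 = 1
Syndrome = 10111
Non-zero syndrome: error at position 29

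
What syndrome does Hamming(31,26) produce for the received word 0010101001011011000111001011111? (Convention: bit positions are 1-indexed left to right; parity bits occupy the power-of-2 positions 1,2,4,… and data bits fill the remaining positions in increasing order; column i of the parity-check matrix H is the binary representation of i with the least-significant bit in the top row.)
Syndrome s = H · r^T (mod 2), r = 0010101001011011000111001011111:
  s[0] = (1010101010101010101010101010101)·(0010101001011011000111001011111) mod 2 = 0+0+1+0+1+0+1+0+0+0+0+0+1+0+1+0+0+0+0+0+1+0+0+0+1+0+1+0+1+0+1 mod 2 = 0
  s[1] = (0110011001100110011001100110011)·(0010101001011011000111001011111) mod 2 = 0+0+1+0+0+0+1+0+0+1+0+0+0+0+1+0+0+0+0+0+0+1+0+0+0+0+1+0+0+1+1 mod 2 = 0
  s[2] = (0001111000011110000111100001111)·(0010101001011011000111001011111) mod 2 = 0+0+0+0+1+0+1+0+0+0+0+1+1+0+1+0+0+0+0+1+1+1+0+0+0+0+0+1+1+1+1 mod 2 = 0
  s[3] = (0000000111111110000000011111111)·(0010101001011011000111001011111) mod 2 = 0+0+0+0+0+0+0+0+0+1+0+1+1+0+1+0+0+0+0+0+0+0+0+0+1+0+1+1+1+1+1 mod 2 = 0
  s[4] = (0000000000000001111111111111111)·(0010101001011011000111001011111) mod 2 = 0+0+0+0+0+0+0+0+0+0+0+0+0+0+0+1+0+0+0+1+1+1+0+0+1+0+1+1+1+1+1 mod 2 = 0
Syndrome = 00000
s = 0: no error detected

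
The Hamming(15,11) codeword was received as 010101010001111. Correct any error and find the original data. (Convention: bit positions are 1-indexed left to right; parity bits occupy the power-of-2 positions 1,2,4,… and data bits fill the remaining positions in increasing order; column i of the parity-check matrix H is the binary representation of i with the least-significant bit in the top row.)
Syndrome s = H · r^T (mod 2), r = 010101010001111:
  s[0] = (101010101010101)·(010101010001111) mod 2 = 0+0+0+0+0+0+0+0+0+0+0+0+1+0+1 mod 2 = 0
  s[1] = (011001100110011)·(010101010001111) mod 2 = 0+1+0+0+0+1+0+0+0+0+0+0+0+1+1 mod 2 = 0
  s[2] = (000111100001111)·(010101010001111) mod 2 = 0+0+0+1+0+1+0+0+0+0+0+1+1+1+1 mod 2 = 0
  s[3] = (000000011111111)·(010101010001111) mod 2 = 0+0+0+0+0+0+0+1+0+0+0+1+1+1+1 mod 2 = 1
Syndrome = 0001
Column 8 of H equals this syndrome → error at bit 8 (1-indexed).
Flip bit 8: 010101010001111 → 010101000001111
Extract data bits at positions {3,5,6,7,9,10,11,12,13,14,15}: 00100001111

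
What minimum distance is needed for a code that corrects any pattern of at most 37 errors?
Correcting t errors requires d_min ≥ 2t + 1 = 2·37 + 1 = 75.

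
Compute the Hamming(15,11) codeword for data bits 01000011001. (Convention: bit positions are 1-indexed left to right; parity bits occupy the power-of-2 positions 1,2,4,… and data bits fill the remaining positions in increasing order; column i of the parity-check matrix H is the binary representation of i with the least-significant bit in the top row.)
Codeword c = d · G (mod 2), d = 01000011001:
  c[0] = d·G[:,0] = (01000011001)·(11011010101) mod 2 = 0+1+0+0+0+0+1+0+0+0+1 mod 2 = 1
  c[1] = d·G[:,1] = (01000011001)·(10110110011) mod 2 = 0+0+0+0+0+0+1+0+0+0+1 mod 2 = 0
  c[2] = d·G[:,2] = (01000011001)·(10000000000) mod 2 = 0+0+0+0+0+0+0+0+0+0+0 mod 2 = 0
  c[3] = d·G[:,3] = (01000011001)·(01110001111) mod 2 = 0+1+0+0+0+0+0+1+0+0+1 mod 2 = 1
  c[4] = d·G[:,4] = (01000011001)·(01000000000) mod 2 = 0+1+0+0+0+0+0+0+0+0+0 mod 2 = 1
  c[5] = d·G[:,5] = (01000011001)·(00100000000) mod 2 = 0+0+0+0+0+0+0+0+0+0+0 mod 2 = 0
  c[6] = d·G[:,6] = (01000011001)·(00010000000) mod 2 = 0+0+0+0+0+0+0+0+0+0+0 mod 2 = 0
  c[7] = d·G[:,7] = (01000011001)·(00001111111) mod 2 = 0+0+0+0+0+0+1+1+0+0+1 mod 2 = 1
  c[8] = d·G[:,8] = (01000011001)·(00001000000) mod 2 = 0+0+0+0+0+0+0+0+0+0+0 mod 2 = 0
  c[9] = d·G[:,9] = (01000011001)·(00000100000) mod 2 = 0+0+0+0+0+0+0+0+0+0+0 mod 2 = 0
  c[10] = d·G[:,10] = (01000011001)·(00000010000) mod 2 = 0+0+0+0+0+0+1+0+0+0+0 mod 2 = 1
  c[11] = d·G[:,11] = (01000011001)·(00000001000) mod 2 = 0+0+0+0+0+0+0+1+0+0+0 mod 2 = 1
  c[12] = d·G[:,12] = (01000011001)·(00000000100) mod 2 = 0+0+0+0+0+0+0+0+0+0+0 mod 2 = 0
  c[13] = d·G[:,13] = (01000011001)·(00000000010) mod 2 = 0+0+0+0+0+0+0+0+0+0+0 mod 2 = 0
  c[14] = d·G[:,14] = (01000011001)·(00000000001) mod 2 = 0+0+0+0+0+0+0+0+0+0+1 mod 2 = 1
Codeword = 100110010011001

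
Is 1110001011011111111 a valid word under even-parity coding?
Sum of all bits: 1+1+1+0+0+0+1+0+1+1+0+1+1+1+1+1+1+1+1 = 14; 14 mod 2 = 0. Result is 0 → valid parity.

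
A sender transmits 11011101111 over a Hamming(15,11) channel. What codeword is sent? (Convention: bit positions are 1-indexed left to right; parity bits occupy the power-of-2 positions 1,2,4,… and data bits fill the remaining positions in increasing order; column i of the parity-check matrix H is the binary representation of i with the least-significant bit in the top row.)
Codeword c = d · G (mod 2), d = 11011101111:
  c[0] = d·G[:,0] = (11011101111)·(11011010101) mod 2 = 1+1+0+1+1+0+0+0+1+0+1 mod 2 = 0
  c[1] = d·G[:,1] = (11011101111)·(10110110011) mod 2 = 1+0+0+1+0+1+0+0+0+1+1 mod 2 = 1
  c[2] = d·G[:,2] = (11011101111)·(10000000000) mod 2 = 1+0+0+0+0+0+0+0+0+0+0 mod 2 = 1
  c[3] = d·G[:,3] = (11011101111)·(01110001111) mod 2 = 0+1+0+1+0+0+0+1+1+1+1 mod 2 = 0
  c[4] = d·G[:,4] = (11011101111)·(01000000000) mod 2 = 0+1+0+0+0+0+0+0+0+0+0 mod 2 = 1
  c[5] = d·G[:,5] = (11011101111)·(00100000000) mod 2 = 0+0+0+0+0+0+0+0+0+0+0 mod 2 = 0
  c[6] = d·G[:,6] = (11011101111)·(00010000000) mod 2 = 0+0+0+1+0+0+0+0+0+0+0 mod 2 = 1
  c[7] = d·G[:,7] = (11011101111)·(00001111111) mod 2 = 0+0+0+0+1+1+0+1+1+1+1 mod 2 = 0
  c[8] = d·G[:,8] = (11011101111)·(00001000000) mod 2 = 0+0+0+0+1+0+0+0+0+0+0 mod 2 = 1
  c[9] = d·G[:,9] = (11011101111)·(00000100000) mod 2 = 0+0+0+0+0+1+0+0+0+0+0 mod 2 = 1
  c[10] = d·G[:,10] = (11011101111)·(00000010000) mod 2 = 0+0+0+0+0+0+0+0+0+0+0 mod 2 = 0
  c[11] = d·G[:,11] = (11011101111)·(00000001000) mod 2 = 0+0+0+0+0+0+0+1+0+0+0 mod 2 = 1
  c[12] = d·G[:,12] = (11011101111)·(00000000100) mod 2 = 0+0+0+0+0+0+0+0+1+0+0 mod 2 = 1
  c[13] = d·G[:,13] = (11011101111)·(00000000010) mod 2 = 0+0+0+0+0+0+0+0+0+1+0 mod 2 = 1
  c[14] = d·G[:,14] = (11011101111)·(00000000001) mod 2 = 0+0+0+0+0+0+0+0+0+0+1 mod 2 = 1
Codeword = 011010101101111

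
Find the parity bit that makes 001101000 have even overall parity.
Sum of data bits: 0+0+1+1+0+1+0+0+0 = 3.
3 mod 2 = 1, so parity bit = 1.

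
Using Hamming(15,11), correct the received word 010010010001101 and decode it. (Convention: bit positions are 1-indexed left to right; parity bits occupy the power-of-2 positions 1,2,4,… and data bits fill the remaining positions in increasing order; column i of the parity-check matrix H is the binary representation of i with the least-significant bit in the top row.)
Syndrome s = H · r^T (mod 2), r = 010010010001101:
  s[0] = (101010101010101)·(010010010001101) mod 2 = 0+0+0+0+1+0+0+0+0+0+0+0+1+0+1 mod 2 = 1
  s[1] = (011001100110011)·(010010010001101) mod 2 = 0+1+0+0+0+0+0+0+0+0+0+0+0+0+1 mod 2 = 0
  s[2] = (000111100001111)·(010010010001101) mod 2 = 0+0+0+0+1+0+0+0+0+0+0+1+1+0+1 mod 2 = 0
  s[3] = (000000011111111)·(010010010001101) mod 2 = 0+0+0+0+0+0+0+1+0+0+0+1+1+0+1 mod 2 = 0
Syndrome = 1000
Column 1 of H equals this syndrome → error at bit 1 (1-indexed).
Flip bit 1: 010010010001101 → 110010010001101
Extract data bits at positions {3,5,6,7,9,10,11,12,13,14,15}: 01000001101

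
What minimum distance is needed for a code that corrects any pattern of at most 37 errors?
Correcting t errors requires d_min ≥ 2t + 1 = 2·37 + 1 = 75.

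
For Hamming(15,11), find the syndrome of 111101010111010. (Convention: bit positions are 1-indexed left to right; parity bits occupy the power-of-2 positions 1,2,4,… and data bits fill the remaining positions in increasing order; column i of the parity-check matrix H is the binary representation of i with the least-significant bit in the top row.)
Syndrome s = H · r^T (mod 2), r = 111101010111010:
  s[0] = (101010101010101)·(111101010111010) mod 2 = 1+0+1+0+0+0+0+0+0+0+1+0+0+0+0 mod 2 = 1
  s[1] = (011001100110011)·(111101010111010) mod 2 = 0+1+1+0+0+1+0+0+0+1+1+0+0+1+0 mod 2 = 0
  s[2] = (000111100001111)·(111101010111010) mod 2 = 0+0+0+1+0+1+0+0+0+0+0+1+0+1+0 mod 2 = 0
  s[3] = (000000011111111)·(111101010111010) mod 2 = 0+0+0+0+0+0+0+1+0+1+1+1+0+1+0 mod 2 = 1
Syndrome = 1001
Non-zero syndrome: error at position 9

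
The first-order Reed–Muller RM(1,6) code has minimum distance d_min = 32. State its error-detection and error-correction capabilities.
Detection only: up to d_min − 1 = 31 errors.
Correction: up to ⌊(d_min − 1)/2⌋ = ⌊31/2⌋ = 15 errors.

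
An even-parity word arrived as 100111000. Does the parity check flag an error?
Sum of received bits: 1+0+0+1+1+1+0+0+0 = 4; 4 mod 2 = 0. Result is 0 → no error detected.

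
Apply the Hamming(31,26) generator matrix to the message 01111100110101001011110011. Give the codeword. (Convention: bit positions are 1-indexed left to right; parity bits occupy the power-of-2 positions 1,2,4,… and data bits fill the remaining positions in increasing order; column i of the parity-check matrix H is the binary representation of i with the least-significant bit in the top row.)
Codeword c = d · G (mod 2), d = 01111100110101001011110011:
  c[0] = d·G[:,0] = (01111100110101001011110011)·(11011010101101010101010101) mod 2 = 0+1+0+1+1+0+0+0+1+0+0+1+0+1+0+0+0+0+0+1+0+1+0+0+0+1 mod 2 = 1
  c[1] = d·G[:,1] = (01111100110101001011110011)·(10110110011011001100110011) mod 2 = 0+0+1+1+0+1+0+0+0+1+0+0+0+1+0+0+1+0+0+0+1+1+0+0+1+1 mod 2 = 0
  c[2] = d·G[:,2] = (01111100110101001011110011)·(10000000000000000000000000) mod 2 = 0+0+0+0+0+0+0+0+0+0+0+0+0+0+0+0+0+0+0+0+0+0+0+0+0+0 mod 2 = 0
  c[3] = d·G[:,3] = (01111100110101001011110011)·(01110001111000111100001111) mod 2 = 0+1+1+1+0+0+0+0+1+1+0+0+0+0+0+0+1+0+0+0+0+0+0+0+1+1 mod 2 = 0
  c[4] = d·G[:,4] = (01111100110101001011110011)·(01000000000000000000000000) mod 2 = 0+1+0+0+0+0+0+0+0+0+0+0+0+0+0+0+0+0+0+0+0+0+0+0+0+0 mod 2 = 1
  c[5] = d·G[:,5] = (01111100110101001011110011)·(00100000000000000000000000) mod 2 = 0+0+1+0+0+0+0+0+0+0+0+0+0+0+0+0+0+0+0+0+0+0+0+0+0+0 mod 2 = 1
  c[6] = d·G[:,6] = (01111100110101001011110011)·(00010000000000000000000000) mod 2 = 0+0+0+1+0+0+0+0+0+0+0+0+0+0+0+0+0+0+0+0+0+0+0+0+0+0 mod 2 = 1
  c[7] = d·G[:,7] = (01111100110101001011110011)·(00001111111000000011111111) mod 2 = 0+0+0+0+1+1+0+0+1+1+0+0+0+0+0+0+0+0+1+1+1+1+0+0+1+1 mod 2 = 0
  c[8] = d·G[:,8] = (01111100110101001011110011)·(00001000000000000000000000) mod 2 = 0+0+0+0+1+0+0+0+0+0+0+0+0+0+0+0+0+0+0+0+0+0+0+0+0+0 mod 2 = 1
  c[9] = d·G[:,9] = (01111100110101001011110011)·(00000100000000000000000000) mod 2 = 0+0+0+0+0+1+0+0+0+0+0+0+0+0+0+0+0+0+0+0+0+0+0+0+0+0 mod 2 = 1
  c[10] = d·G[:,10] = (01111100110101001011110011)·(00000010000000000000000000) mod 2 = 0+0+0+0+0+0+0+0+0+0+0+0+0+0+0+0+0+0+0+0+0+0+0+0+0+0 mod 2 = 0
  c[11] = d·G[:,11] = (01111100110101001011110011)·(00000001000000000000000000) mod 2 = 0+0+0+0+0+0+0+0+0+0+0+0+0+0+0+0+0+0+0+0+0+0+0+0+0+0 mod 2 = 0
  c[12] = d·G[:,12] = (01111100110101001011110011)·(00000000100000000000000000) mod 2 = 0+0+0+0+0+0+0+0+1+0+0+0+0+0+0+0+0+0+0+0+0+0+0+0+0+0 mod 2 = 1
  c[13] = d·G[:,13] = (01111100110101001011110011)·(00000000010000000000000000) mod 2 = 0+0+0+0+0+0+0+0+0+1+0+0+0+0+0+0+0+0+0+0+0+0+0+0+0+0 mod 2 = 1
  c[14] = d·G[:,14] = (01111100110101001011110011)·(00000000001000000000000000) mod 2 = 0+0+0+0+0+0+0+0+0+0+0+0+0+0+0+0+0+0+0+0+0+0+0+0+0+0 mod 2 = 0
  c[15] = d·G[:,15] = (01111100110101001011110011)·(00000000000111111111111111) mod 2 = 0+0+0+0+0+0+0+0+0+0+0+1+0+1+0+0+1+0+1+1+1+1+0+0+1+1 mod 2 = 1
  c[16] = d·G[:,16] = (01111100110101001011110011)·(00000000000100000000000000) mod 2 = 0+0+0+0+0+0+0+0+0+0+0+1+0+0+0+0+0+0+0+0+0+0+0+0+0+0 mod 2 = 1
  c[17] = d·G[:,17] = (01111100110101001011110011)·(00000000000010000000000000) mod 2 = 0+0+0+0+0+0+0+0+0+0+0+0+0+0+0+0+0+0+0+0+0+0+0+0+0+0 mod 2 = 0
  c[18] = d·G[:,18] = (01111100110101001011110011)·(00000000000001000000000000) mod 2 = 0+0+0+0+0+0+0+0+0+0+0+0+0+1+0+0+0+0+0+0+0+0+0+0+0+0 mod 2 = 1
  c[19] = d·G[:,19] = (01111100110101001011110011)·(00000000000000100000000000) mod 2 = 0+0+0+0+0+0+0+0+0+0+0+0+0+0+0+0+0+0+0+0+0+0+0+0+0+0 mod 2 = 0
  c[20] = d·G[:,20] = (01111100110101001011110011)·(00000000000000010000000000) mod 2 = 0+0+0+0+0+0+0+0+0+0+0+0+0+0+0+0+0+0+0+0+0+0+0+0+0+0 mod 2 = 0
  c[21] = d·G[:,21] = (01111100110101001011110011)·(00000000000000001000000000) mod 2 = 0+0+0+0+0+0+0+0+0+0+0+0+0+0+0+0+1+0+0+0+0+0+0+0+0+0 mod 2 = 1
  c[22] = d·G[:,22] = (01111100110101001011110011)·(00000000000000000100000000) mod 2 = 0+0+0+0+0+0+0+0+0+0+0+0+0+0+0+0+0+0+0+0+0+0+0+0+0+0 mod 2 = 0
  c[23] = d·G[:,23] = (01111100110101001011110011)·(00000000000000000010000000) mod 2 = 0+0+0+0+0+0+0+0+0+0+0+0+0+0+0+0+0+0+1+0+0+0+0+0+0+0 mod 2 = 1
  c[24] = d·G[:,24] = (01111100110101001011110011)·(00000000000000000001000000) mod 2 = 0+0+0+0+0+0+0+0+0+0+0+0+0+0+0+0+0+0+0+1+0+0+0+0+0+0 mod 2 = 1
  c[25] = d·G[:,25] = (01111100110101001011110011)·(00000000000000000000100000) mod 2 = 0+0+0+0+0+0+0+0+0+0+0+0+0+0+0+0+0+0+0+0+1+0+0+0+0+0 mod 2 = 1
  c[26] = d·G[:,26] = (01111100110101001011110011)·(00000000000000000000010000) mod 2 = 0+0+0+0+0+0+0+0+0+0+0+0+0+0+0+0+0+0+0+0+0+1+0+0+0+0 mod 2 = 1
  c[27] = d·G[:,27] = (01111100110101001011110011)·(00000000000000000000001000) mod 2 = 0+0+0+0+0+0+0+0+0+0+0+0+0+0+0+0+0+0+0+0+0+0+0+0+0+0 mod 2 = 0
  c[28] = d·G[:,28] = (01111100110101001011110011)·(00000000000000000000000100) mod 2 = 0+0+0+0+0+0+0+0+0+0+0+0+0+0+0+0+0+0+0+0+0+0+0+0+0+0 mod 2 = 0
  c[29] = d·G[:,29] = (01111100110101001011110011)·(00000000000000000000000010) mod 2 = 0+0+0+0+0+0+0+0+0+0+0+0+0+0+0+0+0+0+0+0+0+0+0+0+1+0 mod 2 = 1
  c[30] = d·G[:,30] = (01111100110101001011110011)·(00000000000000000000000001) mod 2 = 0+0+0+0+0+0+0+0+0+0+0+0+0+0+0+0+0+0+0+0+0+0+0+0+0+1 mod 2 = 1
Codeword = 1000111011001101101001011110011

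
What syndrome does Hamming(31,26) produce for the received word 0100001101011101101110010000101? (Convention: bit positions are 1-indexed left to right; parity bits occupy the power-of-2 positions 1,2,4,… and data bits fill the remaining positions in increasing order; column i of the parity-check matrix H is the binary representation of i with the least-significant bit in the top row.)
Syndrome s = H · r^T (mod 2), r = 0100001101011101101110010000101:
  s[0] = (1010101010101010101010101010101)·(0100001101011101101110010000101) mod 2 = 0+0+0+0+0+0+1+0+0+0+0+0+1+0+0+0+1+0+1+0+1+0+0+0+0+0+0+0+1+0+1 mod 2 = 1
  s[1] = (0110011001100110011001100110011)·(0100001101011101101110010000101) mod 2 = 0+1+0+0+0+0+1+0+0+1+0+0+0+1+0+0+0+0+1+0+0+0+0+0+0+0+0+0+0+0+1 mod 2 = 0
  s[2] = (0001111000011110000111100001111)·(0100001101011101101110010000101) mod 2 = 0+0+0+0+0+0+1+0+0+0+0+1+1+1+0+0+0+0+0+1+1+0+0+0+0+0+0+0+1+0+1 mod 2 = 0
  s[3] = (0000000111111110000000011111111)·(0100001101011101101110010000101) mod 2 = 0+0+0+0+0+0+0+1+0+1+0+1+1+1+0+0+0+0+0+0+0+0+0+1+0+0+0+0+1+0+1 mod 2 = 0
  s[4] = (0000000000000001111111111111111)·(0100001101011101101110010000101) mod 2 = 0+0+0+0+0+0+0+0+0+0+0+0+0+0+0+1+1+0+1+1+1+0+0+1+0+0+0+0+1+0+1 mod 2 = 0
Syndrome = 10000
Non-zero syndrome: error at position 1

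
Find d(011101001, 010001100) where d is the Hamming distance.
XOR = 001100101, count of 1s = 4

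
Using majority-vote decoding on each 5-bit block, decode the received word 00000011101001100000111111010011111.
Split into 5-bit blocks and majority-vote each:
  block 1 = 00000: 0 ones, 5 zeros → 0
  block 2 = 01110: 3 ones, 2 zeros → 1
  block 3 = 10011: 3 ones, 2 zeros → 1
  block 4 = 00000: 0 ones, 5 zeros → 0
  block 5 = 11111: 5 ones, 0 zeros → 1
  block 6 = 10100: 2 ones, 3 zeros → 0
  block 7 = 11111: 5 ones, 0 zeros → 1
Decoded = 0110101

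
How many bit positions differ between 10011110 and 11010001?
XOR = 01001111, count of 1s = 5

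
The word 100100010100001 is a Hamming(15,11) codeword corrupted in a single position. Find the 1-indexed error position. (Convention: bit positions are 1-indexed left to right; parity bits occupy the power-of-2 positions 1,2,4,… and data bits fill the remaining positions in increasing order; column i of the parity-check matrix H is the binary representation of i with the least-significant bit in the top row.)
Syndrome s = H · r^T (mod 2), r = 100100010100001:
  s[0] = (101010101010101)·(100100010100001) mod 2 = 1+0+0+0+0+0+0+0+0+0+0+0+0+0+1 mod 2 = 0
  s[1] = (011001100110011)·(100100010100001) mod 2 = 0+0+0+0+0+0+0+0+0+1+0+0+0+0+1 mod 2 = 0
  s[2] = (000111100001111)·(100100010100001) mod 2 = 0+0+0+1+0+0+0+0+0+0+0+0+0+0+1 mod 2 = 0
  s[3] = (000000011111111)·(100100010100001) mod 2 = 0+0+0+0+0+0+0+1+0+1+0+0+0+0+1 mod 2 = 1
Syndrome = 0001
Column i of H is the binary representation of i, so the syndrome is the binary index of the flipped bit.
Read s = 0001 with s[0] as LSB: 0·2^0 + 0·2^1 + 0·2^2 + 1·2^3 = 8.
Error is at bit position 8.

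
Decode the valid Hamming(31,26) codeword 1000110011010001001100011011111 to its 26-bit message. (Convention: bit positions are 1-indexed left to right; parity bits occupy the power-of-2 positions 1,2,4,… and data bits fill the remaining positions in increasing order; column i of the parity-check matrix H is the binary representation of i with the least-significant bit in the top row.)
Parity bits occupy power-of-2 positions; data bits are at positions {3,5,6,7,9,10,11,12,13,14,15,17,18,19,20,21,22,23,24,25,26,27,28,29,30,31} (1-indexed).
Extract: c[3]=0 c[5]=1 c[6]=1 c[7]=0 c[9]=1 c[10]=1 c[11]=0 c[12]=1 c[13]=0 c[14]=0 c[15]=0 c[17]=0 c[18]=0 c[19]=1 c[20]=1 c[21]=0 c[22]=0 c[23]=0 c[24]=1 c[25]=1 c[26]=0 c[27]=1 c[28]=1 c[29]=1 c[30]=1 c[31]=1
Data = 01101101000001100011011111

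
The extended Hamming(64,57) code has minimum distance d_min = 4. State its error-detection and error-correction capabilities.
Detection only: up to d_min − 1 = 3 errors.
Correction: up to ⌊(d_min − 1)/2⌋ = ⌊3/2⌋ = 1 errors.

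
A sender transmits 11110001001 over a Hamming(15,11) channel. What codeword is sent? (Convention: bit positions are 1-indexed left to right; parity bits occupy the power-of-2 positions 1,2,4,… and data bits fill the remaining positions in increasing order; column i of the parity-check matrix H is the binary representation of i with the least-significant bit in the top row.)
Codeword c = d · G (mod 2), d = 11110001001:
  c[0] = d·G[:,0] = (11110001001)·(11011010101) mod 2 = 1+1+0+1+0+0+0+0+0+0+1 mod 2 = 0
  c[1] = d·G[:,1] = (11110001001)·(10110110011) mod 2 = 1+0+1+1+0+0+0+0+0+0+1 mod 2 = 0
  c[2] = d·G[:,2] = (11110001001)·(10000000000) mod 2 = 1+0+0+0+0+0+0+0+0+0+0 mod 2 = 1
  c[3] = d·G[:,3] = (11110001001)·(01110001111) mod 2 = 0+1+1+1+0+0+0+1+0+0+1 mod 2 = 1
  c[4] = d·G[:,4] = (11110001001)·(01000000000) mod 2 = 0+1+0+0+0+0+0+0+0+0+0 mod 2 = 1
  c[5] = d·G[:,5] = (11110001001)·(00100000000) mod 2 = 0+0+1+0+0+0+0+0+0+0+0 mod 2 = 1
  c[6] = d·G[:,6] = (11110001001)·(00010000000) mod 2 = 0+0+0+1+0+0+0+0+0+0+0 mod 2 = 1
  c[7] = d·G[:,7] = (11110001001)·(00001111111) mod 2 = 0+0+0+0+0+0+0+1+0+0+1 mod 2 = 0
  c[8] = d·G[:,8] = (11110001001)·(00001000000) mod 2 = 0+0+0+0+0+0+0+0+0+0+0 mod 2 = 0
  c[9] = d·G[:,9] = (11110001001)·(00000100000) mod 2 = 0+0+0+0+0+0+0+0+0+0+0 mod 2 = 0
  c[10] = d·G[:,10] = (11110001001)·(00000010000) mod 2 = 0+0+0+0+0+0+0+0+0+0+0 mod 2 = 0
  c[11] = d·G[:,11] = (11110001001)·(00000001000) mod 2 = 0+0+0+0+0+0+0+1+0+0+0 mod 2 = 1
  c[12] = d·G[:,12] = (11110001001)·(00000000100) mod 2 = 0+0+0+0+0+0+0+0+0+0+0 mod 2 = 0
  c[13] = d·G[:,13] = (11110001001)·(00000000010) mod 2 = 0+0+0+0+0+0+0+0+0+0+0 mod 2 = 0
  c[14] = d·G[:,14] = (11110001001)·(00000000001) mod 2 = 0+0+0+0+0+0+0+0+0+0+1 mod 2 = 1
Codeword = 001111100001001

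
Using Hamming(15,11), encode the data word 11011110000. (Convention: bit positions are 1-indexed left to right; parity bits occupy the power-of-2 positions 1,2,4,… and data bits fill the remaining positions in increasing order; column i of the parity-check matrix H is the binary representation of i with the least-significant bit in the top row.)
Codeword c = d · G (mod 2), d = 11011110000:
  c[0] = d·G[:,0] = (11011110000)·(11011010101) mod 2 = 1+1+0+1+1+0+1+0+0+0+0 mod 2 = 1
  c[1] = d·G[:,1] = (11011110000)·(10110110011) mod 2 = 1+0+0+1+0+1+1+0+0+0+0 mod 2 = 0
  c[2] = d·G[:,2] = (11011110000)·(10000000000) mod 2 = 1+0+0+0+0+0+0+0+0+0+0 mod 2 = 1
  c[3] = d·G[:,3] = (11011110000)·(01110001111) mod 2 = 0+1+0+1+0+0+0+0+0+0+0 mod 2 = 0
  c[4] = d·G[:,4] = (11011110000)·(01000000000) mod 2 = 0+1+0+0+0+0+0+0+0+0+0 mod 2 = 1
  c[5] = d·G[:,5] = (11011110000)·(00100000000) mod 2 = 0+0+0+0+0+0+0+0+0+0+0 mod 2 = 0
  c[6] = d·G[:,6] = (11011110000)·(00010000000) mod 2 = 0+0+0+1+0+0+0+0+0+0+0 mod 2 = 1
  c[7] = d·G[:,7] = (11011110000)·(00001111111) mod 2 = 0+0+0+0+1+1+1+0+0+0+0 mod 2 = 1
  c[8] = d·G[:,8] = (11011110000)·(00001000000) mod 2 = 0+0+0+0+1+0+0+0+0+0+0 mod 2 = 1
  c[9] = d·G[:,9] = (11011110000)·(00000100000) mod 2 = 0+0+0+0+0+1+0+0+0+0+0 mod 2 = 1
  c[10] = d·G[:,10] = (11011110000)·(00000010000) mod 2 = 0+0+0+0+0+0+1+0+0+0+0 mod 2 = 1
  c[11] = d·G[:,11] = (11011110000)·(00000001000) mod 2 = 0+0+0+0+0+0+0+0+0+0+0 mod 2 = 0
  c[12] = d·G[:,12] = (11011110000)·(00000000100) mod 2 = 0+0+0+0+0+0+0+0+0+0+0 mod 2 = 0
  c[13] = d·G[:,13] = (11011110000)·(00000000010) mod 2 = 0+0+0+0+0+0+0+0+0+0+0 mod 2 = 0
  c[14] = d·G[:,14] = (11011110000)·(00000000001) mod 2 = 0+0+0+0+0+0+0+0+0+0+0 mod 2 = 0
Codeword = 101010111110000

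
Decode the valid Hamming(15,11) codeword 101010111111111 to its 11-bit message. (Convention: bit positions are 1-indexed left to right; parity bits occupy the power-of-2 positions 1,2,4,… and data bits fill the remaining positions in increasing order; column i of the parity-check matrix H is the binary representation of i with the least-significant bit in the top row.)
Parity bits occupy power-of-2 positions; data bits are at positions {3,5,6,7,9,10,11,12,13,14,15} (1-indexed).
Extract: c[3]=1 c[5]=1 c[6]=0 c[7]=1 c[9]=1 c[10]=1 c[11]=1 c[12]=1 c[13]=1 c[14]=1 c[15]=1
Data = 11011111111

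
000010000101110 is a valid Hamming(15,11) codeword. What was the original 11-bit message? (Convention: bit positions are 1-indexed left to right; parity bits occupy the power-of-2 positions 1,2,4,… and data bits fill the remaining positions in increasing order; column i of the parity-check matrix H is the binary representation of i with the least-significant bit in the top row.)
Parity bits occupy power-of-2 positions; data bits are at positions {3,5,6,7,9,10,11,12,13,14,15} (1-indexed).
Extract: c[3]=0 c[5]=1 c[6]=0 c[7]=0 c[9]=0 c[10]=1 c[11]=0 c[12]=1 c[13]=1 c[14]=1 c[15]=0
Data = 01000101110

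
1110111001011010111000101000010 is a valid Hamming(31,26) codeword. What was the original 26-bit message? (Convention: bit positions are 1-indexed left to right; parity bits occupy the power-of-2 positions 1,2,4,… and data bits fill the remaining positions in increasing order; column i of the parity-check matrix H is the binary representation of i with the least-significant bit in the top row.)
Parity bits occupy power-of-2 positions; data bits are at positions {3,5,6,7,9,10,11,12,13,14,15,17,18,19,20,21,22,23,24,25,26,27,28,29,30,31} (1-indexed).
Extract: c[3]=1 c[5]=1 c[6]=1 c[7]=1 c[9]=0 c[10]=1 c[11]=0 c[12]=1 c[13]=1 c[14]=0 c[15]=1 c[17]=1 c[18]=1 c[19]=1 c[20]=0 c[21]=0 c[22]=0 c[23]=1 c[24]=0 c[25]=1 c[26]=0 c[27]=0 c[28]=0 c[29]=0 c[30]=1 c[31]=0
Data = 11110101101111000101000010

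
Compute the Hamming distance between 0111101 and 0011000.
XOR = 0100101, count of 1s = 3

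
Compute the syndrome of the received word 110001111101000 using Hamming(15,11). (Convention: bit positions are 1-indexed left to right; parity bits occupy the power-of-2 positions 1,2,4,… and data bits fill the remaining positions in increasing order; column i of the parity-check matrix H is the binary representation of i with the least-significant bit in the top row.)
Syndrome s = H · r^T (mod 2), r = 110001111101000:
  s[0] = (101010101010101)·(110001111101000) mod 2 = 1+0+0+0+0+0+1+0+1+0+0+0+0+0+0 mod 2 = 1
  s[1] = (011001100110011)·(110001111101000) mod 2 = 0+1+0+0+0+1+1+0+0+1+0+0+0+0+0 mod 2 = 0
  s[2] = (000111100001111)·(110001111101000) mod 2 = 0+0+0+0+0+1+1+0+0+0+0+1+0+0+0 mod 2 = 1
  s[3] = (000000011111111)·(110001111101000) mod 2 = 0+0+0+0+0+0+0+1+1+1+0+1+0+0+0 mod 2 = 0
Syndrome = 1010
Non-zero syndrome: error at position 5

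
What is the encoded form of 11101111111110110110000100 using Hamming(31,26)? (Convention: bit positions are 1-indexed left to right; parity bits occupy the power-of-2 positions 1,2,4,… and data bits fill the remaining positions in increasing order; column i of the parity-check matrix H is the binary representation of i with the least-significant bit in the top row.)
Codeword c = d · G (mod 2), d = 11101111111110110110000100:
  c[0] = d·G[:,0] = (11101111111110110110000100)·(11011010101101010101010101) mod 2 = 1+1+0+0+1+0+1+0+1+0+1+1+0+0+0+1+0+1+0+0+0+0+0+1+0+0 mod 2 = 0
  c[1] = d·G[:,1] = (11101111111110110110000100)·(10110110011011001100110011) mod 2 = 1+0+1+0+0+1+1+0+0+1+1+0+1+0+0+0+0+1+0+0+0+0+0+0+0+0 mod 2 = 0
  c[2] = d·G[:,2] = (11101111111110110110000100)·(10000000000000000000000000) mod 2 = 1+0+0+0+0+0+0+0+0+0+0+0+0+0+0+0+0+0+0+0+0+0+0+0+0+0 mod 2 = 1
  c[3] = d·G[:,3] = (11101111111110110110000100)·(01110001111000111100001111) mod 2 = 0+1+1+0+0+0+0+1+1+1+1+0+0+0+1+1+0+1+0+0+0+0+0+1+0+0 mod 2 = 0
  c[4] = d·G[:,4] = (11101111111110110110000100)·(01000000000000000000000000) mod 2 = 0+1+0+0+0+0+0+0+0+0+0+0+0+0+0+0+0+0+0+0+0+0+0+0+0+0 mod 2 = 1
  c[5] = d·G[:,5] = (11101111111110110110000100)·(00100000000000000000000000) mod 2 = 0+0+1+0+0+0+0+0+0+0+0+0+0+0+0+0+0+0+0+0+0+0+0+0+0+0 mod 2 = 1
  c[6] = d·G[:,6] = (11101111111110110110000100)·(00010000000000000000000000) mod 2 = 0+0+0+0+0+0+0+0+0+0+0+0+0+0+0+0+0+0+0+0+0+0+0+0+0+0 mod 2 = 0
  c[7] = d·G[:,7] = (11101111111110110110000100)·(00001111111000000011111111) mod 2 = 0+0+0+0+1+1+1+1+1+1+1+0+0+0+0+0+0+0+1+0+0+0+0+1+0+0 mod 2 = 1
  c[8] = d·G[:,8] = (11101111111110110110000100)·(00001000000000000000000000) mod 2 = 0+0+0+0+1+0+0+0+0+0+0+0+0+0+0+0+0+0+0+0+0+0+0+0+0+0 mod 2 = 1
  c[9] = d·G[:,9] = (11101111111110110110000100)·(00000100000000000000000000) mod 2 = 0+0+0+0+0+1+0+0+0+0+0+0+0+0+0+0+0+0+0+0+0+0+0+0+0+0 mod 2 = 1
  c[10] = d·G[:,10] = (11101111111110110110000100)·(00000010000000000000000000) mod 2 = 0+0+0+0+0+0+1+0+0+0+0+0+0+0+0+0+0+0+0+0+0+0+0+0+0+0 mod 2 = 1
  c[11] = d·G[:,11] = (11101111111110110110000100)·(00000001000000000000000000) mod 2 = 0+0+0+0+0+0+0+1+0+0+0+0+0+0+0+0+0+0+0+0+0+0+0+0+0+0 mod 2 = 1
  c[12] = d·G[:,12] = (11101111111110110110000100)·(00000000100000000000000000) mod 2 = 0+0+0+0+0+0+0+0+1+0+0+0+0+0+0+0+0+0+0+0+0+0+0+0+0+0 mod 2 = 1
  c[13] = d·G[:,13] = (11101111111110110110000100)·(00000000010000000000000000) mod 2 = 0+0+0+0+0+0+0+0+0+1+0+0+0+0+0+0+0+0+0+0+0+0+0+0+0+0 mod 2 = 1
  c[14] = d·G[:,14] = (11101111111110110110000100)·(00000000001000000000000000) mod 2 = 0+0+0+0+0+0+0+0+0+0+1+0+0+0+0+0+0+0+0+0+0+0+0+0+0+0 mod 2 = 1
  c[15] = d·G[:,15] = (11101111111110110110000100)·(00000000000111111111111111) mod 2 = 0+0+0+0+0+0+0+0+0+0+0+1+1+0+1+1+0+1+1+0+0+0+0+1+0+0 mod 2 = 1
  c[16] = d·G[:,16] = (11101111111110110110000100)·(00000000000100000000000000) mod 2 = 0+0+0+0+0+0+0+0+0+0+0+1+0+0+0+0+0+0+0+0+0+0+0+0+0+0 mod 2 = 1
  c[17] = d·G[:,17] = (11101111111110110110000100)·(00000000000010000000000000) mod 2 = 0+0+0+0+0+0+0+0+0+0+0+0+1+0+0+0+0+0+0+0+0+0+0+0+0+0 mod 2 = 1
  c[18] = d·G[:,18] = (11101111111110110110000100)·(00000000000001000000000000) mod 2 = 0+0+0+0+0+0+0+0+0+0+0+0+0+0+0+0+0+0+0+0+0+0+0+0+0+0 mod 2 = 0
  c[19] = d·G[:,19] = (11101111111110110110000100)·(00000000000000100000000000) mod 2 = 0+0+0+0+0+0+0+0+0+0+0+0+0+0+1+0+0+0+0+0+0+0+0+0+0+0 mod 2 = 1
  c[20] = d·G[:,20] = (11101111111110110110000100)·(00000000000000010000000000) mod 2 = 0+0+0+0+0+0+0+0+0+0+0+0+0+0+0+1+0+0+0+0+0+0+0+0+0+0 mod 2 = 1
  c[21] = d·G[:,21] = (11101111111110110110000100)·(00000000000000001000000000) mod 2 = 0+0+0+0+0+0+0+0+0+0+0+0+0+0+0+0+0+0+0+0+0+0+0+0+0+0 mod 2 = 0
  c[22] = d·G[:,22] = (11101111111110110110000100)·(00000000000000000100000000) mod 2 = 0+0+0+0+0+0+0+0+0+0+0+0+0+0+0+0+0+1+0+0+0+0+0+0+0+0 mod 2 = 1
  c[23] = d·G[:,23] = (11101111111110110110000100)·(00000000000000000010000000) mod 2 = 0+0+0+0+0+0+0+0+0+0+0+0+0+0+0+0+0+0+1+0+0+0+0+0+0+0 mod 2 = 1
  c[24] = d·G[:,24] = (11101111111110110110000100)·(00000000000000000001000000) mod 2 = 0+0+0+0+0+0+0+0+0+0+0+0+0+0+0+0+0+0+0+0+0+0+0+0+0+0 mod 2 = 0
  c[25] = d·G[:,25] = (11101111111110110110000100)·(00000000000000000000100000) mod 2 = 0+0+0+0+0+0+0+0+0+0+0+0+0+0+0+0+0+0+0+0+0+0+0+0+0+0 mod 2 = 0
  c[26] = d·G[:,26] = (11101111111110110110000100)·(00000000000000000000010000) mod 2 = 0+0+0+0+0+0+0+0+0+0+0+0+0+0+0+0+0+0+0+0+0+0+0+0+0+0 mod 2 = 0
  c[27] = d·G[:,27] = (11101111111110110110000100)·(00000000000000000000001000) mod 2 = 0+0+0+0+0+0+0+0+0+0+0+0+0+0+0+0+0+0+0+0+0+0+0+0+0+0 mod 2 = 0
  c[28] = d·G[:,28] = (11101111111110110110000100)·(00000000000000000000000100) mod 2 = 0+0+0+0+0+0+0+0+0+0+0+0+0+0+0+0+0+0+0+0+0+0+0+1+0+0 mod 2 = 1
  c[29] = d·G[:,29] = (11101111111110110110000100)·(00000000000000000000000010) mod 2 = 0+0+0+0+0+0+0+0+0+0+0+0+0+0+0+0+0+0+0+0+0+0+0+0+0+0 mod 2 = 0
  c[30] = d·G[:,30] = (11101111111110110110000100)·(00000000000000000000000001) mod 2 = 0+0+0+0+0+0+0+0+0+0+0+0+0+0+0+0+0+0+0+0+0+0+0+0+0+0 mod 2 = 0
Codeword = 0010110111111111110110110000100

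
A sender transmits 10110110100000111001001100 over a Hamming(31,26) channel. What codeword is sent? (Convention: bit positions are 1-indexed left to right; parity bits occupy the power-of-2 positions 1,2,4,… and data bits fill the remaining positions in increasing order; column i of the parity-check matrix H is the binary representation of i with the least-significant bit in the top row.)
Codeword c = d · G (mod 2), d = 10110110100000111001001100:
  c[0] = d·G[:,0] = (10110110100000111001001100)·(11011010101101010101010101) mod 2 = 1+0+0+1+0+0+1+0+1+0+0+0+0+0+0+1+0+0+0+1+0+0+0+1+0+0 mod 2 = 1
  c[1] = d·G[:,1] = (10110110100000111001001100)·(10110110011011001100110011) mod 2 = 1+0+1+1+0+1+1+0+0+0+0+0+0+0+0+0+1+0+0+0+0+0+0+0+0+0 mod 2 = 0
  c[2] = d·G[:,2] = (10110110100000111001001100)·(10000000000000000000000000) mod 2 = 1+0+0+0+0+0+0+0+0+0+0+0+0+0+0+0+0+0+0+0+0+0+0+0+0+0 mod 2 = 1
  c[3] = d·G[:,3] = (10110110100000111001001100)·(01110001111000111100001111) mod 2 = 0+0+1+1+0+0+0+0+1+0+0+0+0+0+1+1+1+0+0+0+0+0+1+1+0+0 mod 2 = 0
  c[4] = d·G[:,4] = (10110110100000111001001100)·(01000000000000000000000000) mod 2 = 0+0+0+0+0+0+0+0+0+0+0+0+0+0+0+0+0+0+0+0+0+0+0+0+0+0 mod 2 = 0
  c[5] = d·G[:,5] = (10110110100000111001001100)·(00100000000000000000000000) mod 2 = 0+0+1+0+0+0+0+0+0+0+0+0+0+0+0+0+0+0+0+0+0+0+0+0+0+0 mod 2 = 1
  c[6] = d·G[:,6] = (10110110100000111001001100)·(00010000000000000000000000) mod 2 = 0+0+0+1+0+0+0+0+0+0+0+0+0+0+0+0+0+0+0+0+0+0+0+0+0+0 mod 2 = 1
  c[7] = d·G[:,7] = (10110110100000111001001100)·(00001111111000000011111111) mod 2 = 0+0+0+0+0+1+1+0+1+0+0+0+0+0+0+0+0+0+0+1+0+0+1+1+0+0 mod 2 = 0
  c[8] = d·G[:,8] = (10110110100000111001001100)·(00001000000000000000000000) mod 2 = 0+0+0+0+0+0+0+0+0+0+0+0+0+0+0+0+0+0+0+0+0+0+0+0+0+0 mod 2 = 0
  c[9] = d·G[:,9] = (10110110100000111001001100)·(00000100000000000000000000) mod 2 = 0+0+0+0+0+1+0+0+0+0+0+0+0+0+0+0+0+0+0+0+0+0+0+0+0+0 mod 2 = 1
  c[10] = d·G[:,10] = (10110110100000111001001100)·(00000010000000000000000000) mod 2 = 0+0+0+0+0+0+1+0+0+0+0+0+0+0+0+0+0+0+0+0+0+0+0+0+0+0 mod 2 = 1
  c[11] = d·G[:,11] = (10110110100000111001001100)·(00000001000000000000000000) mod 2 = 0+0+0+0+0+0+0+0+0+0+0+0+0+0+0+0+0+0+0+0+0+0+0+0+0+0 mod 2 = 0
  c[12] = d·G[:,12] = (10110110100000111001001100)·(00000000100000000000000000) mod 2 = 0+0+0+0+0+0+0+0+1+0+0+0+0+0+0+0+0+0+0+0+0+0+0+0+0+0 mod 2 = 1
  c[13] = d·G[:,13] = (10110110100000111001001100)·(00000000010000000000000000) mod 2 = 0+0+0+0+0+0+0+0+0+0+0+0+0+0+0+0+0+0+0+0+0+0+0+0+0+0 mod 2 = 0
  c[14] = d·G[:,14] = (10110110100000111001001100)·(00000000001000000000000000) mod 2 = 0+0+0+0+0+0+0+0+0+0+0+0+0+0+0+0+0+0+0+0+0+0+0+0+0+0 mod 2 = 0
  c[15] = d·G[:,15] = (10110110100000111001001100)·(00000000000111111111111111) mod 2 = 0+0+0+0+0+0+0+0+0+0+0+0+0+0+1+1+1+0+0+1+0+0+1+1+0+0 mod 2 = 0
  c[16] = d·G[:,16] = (10110110100000111001001100)·(00000000000100000000000000) mod 2 = 0+0+0+0+0+0+0+0+0+0+0+0+0+0+0+0+0+0+0+0+0+0+0+0+0+0 mod 2 = 0
  c[17] = d·G[:,17] = (10110110100000111001001100)·(00000000000010000000000000) mod 2 = 0+0+0+0+0+0+0+0+0+0+0+0+0+0+0+0+0+0+0+0+0+0+0+0+0+0 mod 2 = 0
  c[18] = d·G[:,18] = (10110110100000111001001100)·(00000000000001000000000000) mod 2 = 0+0+0+0+0+0+0+0+0+0+0+0+0+0+0+0+0+0+0+0+0+0+0+0+0+0 mod 2 = 0
  c[19] = d·G[:,19] = (10110110100000111001001100)·(00000000000000100000000000) mod 2 = 0+0+0+0+0+0+0+0+0+0+0+0+0+0+1+0+0+0+0+0+0+0+0+0+0+0 mod 2 = 1
  c[20] = d·G[:,20] = (10110110100000111001001100)·(00000000000000010000000000) mod 2 = 0+0+0+0+0+0+0+0+0+0+0+0+0+0+0+1+0+0+0+0+0+0+0+0+0+0 mod 2 = 1
  c[21] = d·G[:,21] = (10110110100000111001001100)·(00000000000000001000000000) mod 2 = 0+0+0+0+0+0+0+0+0+0+0+0+0+0+0+0+1+0+0+0+0+0+0+0+0+0 mod 2 = 1
  c[22] = d·G[:,22] = (10110110100000111001001100)·(00000000000000000100000000) mod 2 = 0+0+0+0+0+0+0+0+0+0+0+0+0+0+0+0+0+0+0+0+0+0+0+0+0+0 mod 2 = 0
  c[23] = d·G[:,23] = (10110110100000111001001100)·(00000000000000000010000000) mod 2 = 0+0+0+0+0+0+0+0+0+0+0+0+0+0+0+0+0+0+0+0+0+0+0+0+0+0 mod 2 = 0
  c[24] = d·G[:,24] = (10110110100000111001001100)·(00000000000000000001000000) mod 2 = 0+0+0+0+0+0+0+0+0+0+0+0+0+0+0+0+0+0+0+1+0+0+0+0+0+0 mod 2 = 1
  c[25] = d·G[:,25] = (10110110100000111001001100)·(00000000000000000000100000) mod 2 = 0+0+0+0+0+0+0+0+0+0+0+0+0+0+0+0+0+0+0+0+0+0+0+0+0+0 mod 2 = 0
  c[26] = d·G[:,26] = (10110110100000111001001100)·(00000000000000000000010000) mod 2 = 0+0+0+0+0+0+0+0+0+0+0+0+0+0+0+0+0+0+0+0+0+0+0+0+0+0 mod 2 = 0
  c[27] = d·G[:,27] = (10110110100000111001001100)·(00000000000000000000001000) mod 2 = 0+0+0+0+0+0+0+0+0+0+0+0+0+0+0+0+0+0+0+0+0+0+1+0+0+0 mod 2 = 1
  c[28] = d·G[:,28] = (10110110100000111001001100)·(00000000000000000000000100) mod 2 = 0+0+0+0+0+0+0+0+0+0+0+0+0+0+0+0+0+0+0+0+0+0+0+1+0+0 mod 2 = 1
  c[29] = d·G[:,29] = (10110110100000111001001100)·(00000000000000000000000010) mod 2 = 0+0+0+0+0+0+0+0+0+0+0+0+0+0+0+0+0+0+0+0+0+0+0+0+0+0 mod 2 = 0
  c[30] = d·G[:,30] = (10110110100000111001001100)·(00000000000000000000000001) mod 2 = 0+0+0+0+0+0+0+0+0+0+0+0+0+0+0+0+0+0+0+0+0+0+0+0+0+0 mod 2 = 0
Codeword = 1010011001101000000111001001100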